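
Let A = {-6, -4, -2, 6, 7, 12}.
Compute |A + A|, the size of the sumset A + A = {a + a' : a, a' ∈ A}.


A + A = {a + a' : a, a' ∈ A}; |A| = 6.
General bounds: 2|A| - 1 ≤ |A + A| ≤ |A|(|A|+1)/2, i.e. 11 ≤ |A + A| ≤ 21.
Lower bound 2|A|-1 is attained iff A is an arithmetic progression.
Enumerate sums a + a' for a ≤ a' (symmetric, so this suffices):
a = -6: -6+-6=-12, -6+-4=-10, -6+-2=-8, -6+6=0, -6+7=1, -6+12=6
a = -4: -4+-4=-8, -4+-2=-6, -4+6=2, -4+7=3, -4+12=8
a = -2: -2+-2=-4, -2+6=4, -2+7=5, -2+12=10
a = 6: 6+6=12, 6+7=13, 6+12=18
a = 7: 7+7=14, 7+12=19
a = 12: 12+12=24
Distinct sums: {-12, -10, -8, -6, -4, 0, 1, 2, 3, 4, 5, 6, 8, 10, 12, 13, 14, 18, 19, 24}
|A + A| = 20

|A + A| = 20


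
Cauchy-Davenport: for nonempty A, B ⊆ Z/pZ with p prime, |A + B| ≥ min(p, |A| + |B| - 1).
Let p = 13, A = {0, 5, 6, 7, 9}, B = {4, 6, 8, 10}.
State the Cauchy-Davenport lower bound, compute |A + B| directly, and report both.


Cauchy-Davenport: |A + B| ≥ min(p, |A| + |B| - 1) for A, B nonempty in Z/pZ.
|A| = 5, |B| = 4, p = 13.
CD lower bound = min(13, 5 + 4 - 1) = min(13, 8) = 8.
Compute A + B mod 13 directly:
a = 0: 0+4=4, 0+6=6, 0+8=8, 0+10=10
a = 5: 5+4=9, 5+6=11, 5+8=0, 5+10=2
a = 6: 6+4=10, 6+6=12, 6+8=1, 6+10=3
a = 7: 7+4=11, 7+6=0, 7+8=2, 7+10=4
a = 9: 9+4=0, 9+6=2, 9+8=4, 9+10=6
A + B = {0, 1, 2, 3, 4, 6, 8, 9, 10, 11, 12}, so |A + B| = 11.
Verify: 11 ≥ 8? Yes ✓.

CD lower bound = 8, actual |A + B| = 11.


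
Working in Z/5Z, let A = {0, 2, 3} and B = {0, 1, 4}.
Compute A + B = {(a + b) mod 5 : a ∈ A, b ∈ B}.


Work in Z/5Z: reduce every sum a + b modulo 5.
Enumerate all 9 pairs:
a = 0: 0+0=0, 0+1=1, 0+4=4
a = 2: 2+0=2, 2+1=3, 2+4=1
a = 3: 3+0=3, 3+1=4, 3+4=2
Distinct residues collected: {0, 1, 2, 3, 4}
|A + B| = 5 (out of 5 total residues).

A + B = {0, 1, 2, 3, 4}


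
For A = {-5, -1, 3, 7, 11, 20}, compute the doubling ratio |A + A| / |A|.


|A| = 6.
Compute A + A by enumerating all 36 pairs.
A + A = {-10, -6, -2, 2, 6, 10, 14, 15, 18, 19, 22, 23, 27, 31, 40}, so |A + A| = 15.
K = |A + A| / |A| = 15/6 = 5/2 ≈ 2.5000.
Reference: AP of size 6 gives K = 11/6 ≈ 1.8333; a fully generic set of size 6 gives K ≈ 3.5000.

|A| = 6, |A + A| = 15, K = 15/6 = 5/2.


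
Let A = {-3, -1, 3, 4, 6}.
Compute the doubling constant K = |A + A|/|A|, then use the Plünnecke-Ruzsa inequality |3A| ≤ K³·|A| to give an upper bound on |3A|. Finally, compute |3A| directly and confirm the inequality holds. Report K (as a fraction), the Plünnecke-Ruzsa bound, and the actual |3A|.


|A| = 5.
Step 1: Compute A + A by enumerating all 25 pairs.
A + A = {-6, -4, -2, 0, 1, 2, 3, 5, 6, 7, 8, 9, 10, 12}, so |A + A| = 14.
Step 2: Doubling constant K = |A + A|/|A| = 14/5 = 14/5 ≈ 2.8000.
Step 3: Plünnecke-Ruzsa gives |3A| ≤ K³·|A| = (2.8000)³ · 5 ≈ 109.7600.
Step 4: Compute 3A = A + A + A directly by enumerating all triples (a,b,c) ∈ A³; |3A| = 24.
Step 5: Check 24 ≤ 109.7600? Yes ✓.

K = 14/5, Plünnecke-Ruzsa bound K³|A| ≈ 109.7600, |3A| = 24, inequality holds.


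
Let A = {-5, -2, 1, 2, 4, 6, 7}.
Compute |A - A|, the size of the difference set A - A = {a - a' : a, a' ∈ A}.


A - A = {a - a' : a, a' ∈ A}; |A| = 7.
Bounds: 2|A|-1 ≤ |A - A| ≤ |A|² - |A| + 1, i.e. 13 ≤ |A - A| ≤ 43.
Note: 0 ∈ A - A always (from a - a). The set is symmetric: if d ∈ A - A then -d ∈ A - A.
Enumerate nonzero differences d = a - a' with a > a' (then include -d):
Positive differences: {1, 2, 3, 4, 5, 6, 7, 8, 9, 11, 12}
Full difference set: {0} ∪ (positive diffs) ∪ (negative diffs).
|A - A| = 1 + 2·11 = 23 (matches direct enumeration: 23).

|A - A| = 23


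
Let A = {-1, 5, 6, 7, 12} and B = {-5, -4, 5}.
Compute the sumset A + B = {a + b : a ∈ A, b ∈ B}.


A + B = {a + b : a ∈ A, b ∈ B}.
Enumerate all |A|·|B| = 5·3 = 15 pairs (a, b) and collect distinct sums.
a = -1: -1+-5=-6, -1+-4=-5, -1+5=4
a = 5: 5+-5=0, 5+-4=1, 5+5=10
a = 6: 6+-5=1, 6+-4=2, 6+5=11
a = 7: 7+-5=2, 7+-4=3, 7+5=12
a = 12: 12+-5=7, 12+-4=8, 12+5=17
Collecting distinct sums: A + B = {-6, -5, 0, 1, 2, 3, 4, 7, 8, 10, 11, 12, 17}
|A + B| = 13

A + B = {-6, -5, 0, 1, 2, 3, 4, 7, 8, 10, 11, 12, 17}


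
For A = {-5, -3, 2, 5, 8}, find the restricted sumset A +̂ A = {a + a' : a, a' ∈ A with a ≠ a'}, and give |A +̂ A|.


Restricted sumset: A +̂ A = {a + a' : a ∈ A, a' ∈ A, a ≠ a'}.
Equivalently, take A + A and drop any sum 2a that is achievable ONLY as a + a for a ∈ A (i.e. sums representable only with equal summands).
Enumerate pairs (a, a') with a < a' (symmetric, so each unordered pair gives one sum; this covers all a ≠ a'):
  -5 + -3 = -8
  -5 + 2 = -3
  -5 + 5 = 0
  -5 + 8 = 3
  -3 + 2 = -1
  -3 + 5 = 2
  -3 + 8 = 5
  2 + 5 = 7
  2 + 8 = 10
  5 + 8 = 13
Collected distinct sums: {-8, -3, -1, 0, 2, 3, 5, 7, 10, 13}
|A +̂ A| = 10
(Reference bound: |A +̂ A| ≥ 2|A| - 3 for |A| ≥ 2, with |A| = 5 giving ≥ 7.)

|A +̂ A| = 10


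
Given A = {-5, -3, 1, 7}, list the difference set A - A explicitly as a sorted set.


A - A = {a - a' : a, a' ∈ A}.
Compute a - a' for each ordered pair (a, a'):
a = -5: -5--5=0, -5--3=-2, -5-1=-6, -5-7=-12
a = -3: -3--5=2, -3--3=0, -3-1=-4, -3-7=-10
a = 1: 1--5=6, 1--3=4, 1-1=0, 1-7=-6
a = 7: 7--5=12, 7--3=10, 7-1=6, 7-7=0
Collecting distinct values (and noting 0 appears from a-a):
A - A = {-12, -10, -6, -4, -2, 0, 2, 4, 6, 10, 12}
|A - A| = 11

A - A = {-12, -10, -6, -4, -2, 0, 2, 4, 6, 10, 12}


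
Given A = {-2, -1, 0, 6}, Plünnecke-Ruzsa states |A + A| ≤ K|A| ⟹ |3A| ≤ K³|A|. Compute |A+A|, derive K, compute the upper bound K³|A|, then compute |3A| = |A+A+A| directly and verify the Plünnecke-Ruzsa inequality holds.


|A| = 4.
Step 1: Compute A + A by enumerating all 16 pairs.
A + A = {-4, -3, -2, -1, 0, 4, 5, 6, 12}, so |A + A| = 9.
Step 2: Doubling constant K = |A + A|/|A| = 9/4 = 9/4 ≈ 2.2500.
Step 3: Plünnecke-Ruzsa gives |3A| ≤ K³·|A| = (2.2500)³ · 4 ≈ 45.5625.
Step 4: Compute 3A = A + A + A directly by enumerating all triples (a,b,c) ∈ A³; |3A| = 16.
Step 5: Check 16 ≤ 45.5625? Yes ✓.

K = 9/4, Plünnecke-Ruzsa bound K³|A| ≈ 45.5625, |3A| = 16, inequality holds.


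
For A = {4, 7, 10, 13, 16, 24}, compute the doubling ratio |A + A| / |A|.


|A| = 6.
Compute A + A by enumerating all 36 pairs.
A + A = {8, 11, 14, 17, 20, 23, 26, 28, 29, 31, 32, 34, 37, 40, 48}, so |A + A| = 15.
K = |A + A| / |A| = 15/6 = 5/2 ≈ 2.5000.
Reference: AP of size 6 gives K = 11/6 ≈ 1.8333; a fully generic set of size 6 gives K ≈ 3.5000.

|A| = 6, |A + A| = 15, K = 15/6 = 5/2.


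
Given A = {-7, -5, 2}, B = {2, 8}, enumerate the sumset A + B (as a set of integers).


A + B = {a + b : a ∈ A, b ∈ B}.
Enumerate all |A|·|B| = 3·2 = 6 pairs (a, b) and collect distinct sums.
a = -7: -7+2=-5, -7+8=1
a = -5: -5+2=-3, -5+8=3
a = 2: 2+2=4, 2+8=10
Collecting distinct sums: A + B = {-5, -3, 1, 3, 4, 10}
|A + B| = 6

A + B = {-5, -3, 1, 3, 4, 10}


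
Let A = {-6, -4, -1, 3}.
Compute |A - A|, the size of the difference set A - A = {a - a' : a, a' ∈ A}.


A - A = {a - a' : a, a' ∈ A}; |A| = 4.
Bounds: 2|A|-1 ≤ |A - A| ≤ |A|² - |A| + 1, i.e. 7 ≤ |A - A| ≤ 13.
Note: 0 ∈ A - A always (from a - a). The set is symmetric: if d ∈ A - A then -d ∈ A - A.
Enumerate nonzero differences d = a - a' with a > a' (then include -d):
Positive differences: {2, 3, 4, 5, 7, 9}
Full difference set: {0} ∪ (positive diffs) ∪ (negative diffs).
|A - A| = 1 + 2·6 = 13 (matches direct enumeration: 13).

|A - A| = 13


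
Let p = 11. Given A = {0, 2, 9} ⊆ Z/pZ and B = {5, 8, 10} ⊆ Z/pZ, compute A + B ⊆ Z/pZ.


Work in Z/11Z: reduce every sum a + b modulo 11.
Enumerate all 9 pairs:
a = 0: 0+5=5, 0+8=8, 0+10=10
a = 2: 2+5=7, 2+8=10, 2+10=1
a = 9: 9+5=3, 9+8=6, 9+10=8
Distinct residues collected: {1, 3, 5, 6, 7, 8, 10}
|A + B| = 7 (out of 11 total residues).

A + B = {1, 3, 5, 6, 7, 8, 10}


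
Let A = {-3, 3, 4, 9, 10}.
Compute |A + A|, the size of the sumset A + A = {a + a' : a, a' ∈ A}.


A + A = {a + a' : a, a' ∈ A}; |A| = 5.
General bounds: 2|A| - 1 ≤ |A + A| ≤ |A|(|A|+1)/2, i.e. 9 ≤ |A + A| ≤ 15.
Lower bound 2|A|-1 is attained iff A is an arithmetic progression.
Enumerate sums a + a' for a ≤ a' (symmetric, so this suffices):
a = -3: -3+-3=-6, -3+3=0, -3+4=1, -3+9=6, -3+10=7
a = 3: 3+3=6, 3+4=7, 3+9=12, 3+10=13
a = 4: 4+4=8, 4+9=13, 4+10=14
a = 9: 9+9=18, 9+10=19
a = 10: 10+10=20
Distinct sums: {-6, 0, 1, 6, 7, 8, 12, 13, 14, 18, 19, 20}
|A + A| = 12

|A + A| = 12


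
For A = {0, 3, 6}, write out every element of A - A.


A - A = {a - a' : a, a' ∈ A}.
Compute a - a' for each ordered pair (a, a'):
a = 0: 0-0=0, 0-3=-3, 0-6=-6
a = 3: 3-0=3, 3-3=0, 3-6=-3
a = 6: 6-0=6, 6-3=3, 6-6=0
Collecting distinct values (and noting 0 appears from a-a):
A - A = {-6, -3, 0, 3, 6}
|A - A| = 5

A - A = {-6, -3, 0, 3, 6}


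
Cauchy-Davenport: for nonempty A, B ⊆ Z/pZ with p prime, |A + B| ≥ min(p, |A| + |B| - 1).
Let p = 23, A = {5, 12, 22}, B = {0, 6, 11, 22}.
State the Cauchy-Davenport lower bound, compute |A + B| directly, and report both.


Cauchy-Davenport: |A + B| ≥ min(p, |A| + |B| - 1) for A, B nonempty in Z/pZ.
|A| = 3, |B| = 4, p = 23.
CD lower bound = min(23, 3 + 4 - 1) = min(23, 6) = 6.
Compute A + B mod 23 directly:
a = 5: 5+0=5, 5+6=11, 5+11=16, 5+22=4
a = 12: 12+0=12, 12+6=18, 12+11=0, 12+22=11
a = 22: 22+0=22, 22+6=5, 22+11=10, 22+22=21
A + B = {0, 4, 5, 10, 11, 12, 16, 18, 21, 22}, so |A + B| = 10.
Verify: 10 ≥ 6? Yes ✓.

CD lower bound = 6, actual |A + B| = 10.


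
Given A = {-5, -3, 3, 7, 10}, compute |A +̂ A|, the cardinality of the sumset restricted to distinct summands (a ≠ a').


Restricted sumset: A +̂ A = {a + a' : a ∈ A, a' ∈ A, a ≠ a'}.
Equivalently, take A + A and drop any sum 2a that is achievable ONLY as a + a for a ∈ A (i.e. sums representable only with equal summands).
Enumerate pairs (a, a') with a < a' (symmetric, so each unordered pair gives one sum; this covers all a ≠ a'):
  -5 + -3 = -8
  -5 + 3 = -2
  -5 + 7 = 2
  -5 + 10 = 5
  -3 + 3 = 0
  -3 + 7 = 4
  -3 + 10 = 7
  3 + 7 = 10
  3 + 10 = 13
  7 + 10 = 17
Collected distinct sums: {-8, -2, 0, 2, 4, 5, 7, 10, 13, 17}
|A +̂ A| = 10
(Reference bound: |A +̂ A| ≥ 2|A| - 3 for |A| ≥ 2, with |A| = 5 giving ≥ 7.)

|A +̂ A| = 10


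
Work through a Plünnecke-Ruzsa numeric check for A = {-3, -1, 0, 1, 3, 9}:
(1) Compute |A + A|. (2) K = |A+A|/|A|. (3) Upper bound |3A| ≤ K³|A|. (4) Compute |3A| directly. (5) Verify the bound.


|A| = 6.
Step 1: Compute A + A by enumerating all 36 pairs.
A + A = {-6, -4, -3, -2, -1, 0, 1, 2, 3, 4, 6, 8, 9, 10, 12, 18}, so |A + A| = 16.
Step 2: Doubling constant K = |A + A|/|A| = 16/6 = 16/6 ≈ 2.6667.
Step 3: Plünnecke-Ruzsa gives |3A| ≤ K³·|A| = (2.6667)³ · 6 ≈ 113.7778.
Step 4: Compute 3A = A + A + A directly by enumerating all triples (a,b,c) ∈ A³; |3A| = 28.
Step 5: Check 28 ≤ 113.7778? Yes ✓.

K = 16/6, Plünnecke-Ruzsa bound K³|A| ≈ 113.7778, |3A| = 28, inequality holds.


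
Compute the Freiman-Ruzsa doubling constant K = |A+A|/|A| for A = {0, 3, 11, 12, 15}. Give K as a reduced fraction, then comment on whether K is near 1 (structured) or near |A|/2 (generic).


|A| = 5.
Compute A + A by enumerating all 25 pairs.
A + A = {0, 3, 6, 11, 12, 14, 15, 18, 22, 23, 24, 26, 27, 30}, so |A + A| = 14.
K = |A + A| / |A| = 14/5 (already in lowest terms) ≈ 2.8000.
Reference: AP of size 5 gives K = 9/5 ≈ 1.8000; a fully generic set of size 5 gives K ≈ 3.0000.

|A| = 5, |A + A| = 14, K = 14/5.


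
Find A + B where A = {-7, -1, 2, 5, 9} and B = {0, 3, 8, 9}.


A + B = {a + b : a ∈ A, b ∈ B}.
Enumerate all |A|·|B| = 5·4 = 20 pairs (a, b) and collect distinct sums.
a = -7: -7+0=-7, -7+3=-4, -7+8=1, -7+9=2
a = -1: -1+0=-1, -1+3=2, -1+8=7, -1+9=8
a = 2: 2+0=2, 2+3=5, 2+8=10, 2+9=11
a = 5: 5+0=5, 5+3=8, 5+8=13, 5+9=14
a = 9: 9+0=9, 9+3=12, 9+8=17, 9+9=18
Collecting distinct sums: A + B = {-7, -4, -1, 1, 2, 5, 7, 8, 9, 10, 11, 12, 13, 14, 17, 18}
|A + B| = 16

A + B = {-7, -4, -1, 1, 2, 5, 7, 8, 9, 10, 11, 12, 13, 14, 17, 18}


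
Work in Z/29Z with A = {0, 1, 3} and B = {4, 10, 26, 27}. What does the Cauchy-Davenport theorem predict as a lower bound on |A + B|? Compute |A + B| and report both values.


Cauchy-Davenport: |A + B| ≥ min(p, |A| + |B| - 1) for A, B nonempty in Z/pZ.
|A| = 3, |B| = 4, p = 29.
CD lower bound = min(29, 3 + 4 - 1) = min(29, 6) = 6.
Compute A + B mod 29 directly:
a = 0: 0+4=4, 0+10=10, 0+26=26, 0+27=27
a = 1: 1+4=5, 1+10=11, 1+26=27, 1+27=28
a = 3: 3+4=7, 3+10=13, 3+26=0, 3+27=1
A + B = {0, 1, 4, 5, 7, 10, 11, 13, 26, 27, 28}, so |A + B| = 11.
Verify: 11 ≥ 6? Yes ✓.

CD lower bound = 6, actual |A + B| = 11.


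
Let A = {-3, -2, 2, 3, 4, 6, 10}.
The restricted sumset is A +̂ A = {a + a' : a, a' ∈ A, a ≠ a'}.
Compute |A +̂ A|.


Restricted sumset: A +̂ A = {a + a' : a ∈ A, a' ∈ A, a ≠ a'}.
Equivalently, take A + A and drop any sum 2a that is achievable ONLY as a + a for a ∈ A (i.e. sums representable only with equal summands).
Enumerate pairs (a, a') with a < a' (symmetric, so each unordered pair gives one sum; this covers all a ≠ a'):
  -3 + -2 = -5
  -3 + 2 = -1
  -3 + 3 = 0
  -3 + 4 = 1
  -3 + 6 = 3
  -3 + 10 = 7
  -2 + 2 = 0
  -2 + 3 = 1
  -2 + 4 = 2
  -2 + 6 = 4
  -2 + 10 = 8
  2 + 3 = 5
  2 + 4 = 6
  2 + 6 = 8
  2 + 10 = 12
  3 + 4 = 7
  3 + 6 = 9
  3 + 10 = 13
  4 + 6 = 10
  4 + 10 = 14
  6 + 10 = 16
Collected distinct sums: {-5, -1, 0, 1, 2, 3, 4, 5, 6, 7, 8, 9, 10, 12, 13, 14, 16}
|A +̂ A| = 17
(Reference bound: |A +̂ A| ≥ 2|A| - 3 for |A| ≥ 2, with |A| = 7 giving ≥ 11.)

|A +̂ A| = 17


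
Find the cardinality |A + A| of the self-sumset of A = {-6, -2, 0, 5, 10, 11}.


A + A = {a + a' : a, a' ∈ A}; |A| = 6.
General bounds: 2|A| - 1 ≤ |A + A| ≤ |A|(|A|+1)/2, i.e. 11 ≤ |A + A| ≤ 21.
Lower bound 2|A|-1 is attained iff A is an arithmetic progression.
Enumerate sums a + a' for a ≤ a' (symmetric, so this suffices):
a = -6: -6+-6=-12, -6+-2=-8, -6+0=-6, -6+5=-1, -6+10=4, -6+11=5
a = -2: -2+-2=-4, -2+0=-2, -2+5=3, -2+10=8, -2+11=9
a = 0: 0+0=0, 0+5=5, 0+10=10, 0+11=11
a = 5: 5+5=10, 5+10=15, 5+11=16
a = 10: 10+10=20, 10+11=21
a = 11: 11+11=22
Distinct sums: {-12, -8, -6, -4, -2, -1, 0, 3, 4, 5, 8, 9, 10, 11, 15, 16, 20, 21, 22}
|A + A| = 19

|A + A| = 19


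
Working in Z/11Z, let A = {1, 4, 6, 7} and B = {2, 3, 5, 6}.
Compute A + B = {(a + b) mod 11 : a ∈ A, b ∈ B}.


Work in Z/11Z: reduce every sum a + b modulo 11.
Enumerate all 16 pairs:
a = 1: 1+2=3, 1+3=4, 1+5=6, 1+6=7
a = 4: 4+2=6, 4+3=7, 4+5=9, 4+6=10
a = 6: 6+2=8, 6+3=9, 6+5=0, 6+6=1
a = 7: 7+2=9, 7+3=10, 7+5=1, 7+6=2
Distinct residues collected: {0, 1, 2, 3, 4, 6, 7, 8, 9, 10}
|A + B| = 10 (out of 11 total residues).

A + B = {0, 1, 2, 3, 4, 6, 7, 8, 9, 10}


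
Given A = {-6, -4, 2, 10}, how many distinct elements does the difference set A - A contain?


A - A = {a - a' : a, a' ∈ A}; |A| = 4.
Bounds: 2|A|-1 ≤ |A - A| ≤ |A|² - |A| + 1, i.e. 7 ≤ |A - A| ≤ 13.
Note: 0 ∈ A - A always (from a - a). The set is symmetric: if d ∈ A - A then -d ∈ A - A.
Enumerate nonzero differences d = a - a' with a > a' (then include -d):
Positive differences: {2, 6, 8, 14, 16}
Full difference set: {0} ∪ (positive diffs) ∪ (negative diffs).
|A - A| = 1 + 2·5 = 11 (matches direct enumeration: 11).

|A - A| = 11


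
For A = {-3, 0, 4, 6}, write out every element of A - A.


A - A = {a - a' : a, a' ∈ A}.
Compute a - a' for each ordered pair (a, a'):
a = -3: -3--3=0, -3-0=-3, -3-4=-7, -3-6=-9
a = 0: 0--3=3, 0-0=0, 0-4=-4, 0-6=-6
a = 4: 4--3=7, 4-0=4, 4-4=0, 4-6=-2
a = 6: 6--3=9, 6-0=6, 6-4=2, 6-6=0
Collecting distinct values (and noting 0 appears from a-a):
A - A = {-9, -7, -6, -4, -3, -2, 0, 2, 3, 4, 6, 7, 9}
|A - A| = 13

A - A = {-9, -7, -6, -4, -3, -2, 0, 2, 3, 4, 6, 7, 9}


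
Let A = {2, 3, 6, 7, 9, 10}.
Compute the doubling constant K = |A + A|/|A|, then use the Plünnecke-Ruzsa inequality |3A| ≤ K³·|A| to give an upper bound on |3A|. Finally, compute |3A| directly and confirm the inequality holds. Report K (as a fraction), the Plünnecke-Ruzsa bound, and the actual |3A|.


|A| = 6.
Step 1: Compute A + A by enumerating all 36 pairs.
A + A = {4, 5, 6, 8, 9, 10, 11, 12, 13, 14, 15, 16, 17, 18, 19, 20}, so |A + A| = 16.
Step 2: Doubling constant K = |A + A|/|A| = 16/6 = 16/6 ≈ 2.6667.
Step 3: Plünnecke-Ruzsa gives |3A| ≤ K³·|A| = (2.6667)³ · 6 ≈ 113.7778.
Step 4: Compute 3A = A + A + A directly by enumerating all triples (a,b,c) ∈ A³; |3A| = 25.
Step 5: Check 25 ≤ 113.7778? Yes ✓.

K = 16/6, Plünnecke-Ruzsa bound K³|A| ≈ 113.7778, |3A| = 25, inequality holds.


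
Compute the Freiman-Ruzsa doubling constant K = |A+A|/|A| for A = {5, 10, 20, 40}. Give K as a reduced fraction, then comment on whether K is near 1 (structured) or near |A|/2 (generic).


|A| = 4.
Compute A + A by enumerating all 16 pairs.
A + A = {10, 15, 20, 25, 30, 40, 45, 50, 60, 80}, so |A + A| = 10.
K = |A + A| / |A| = 10/4 = 5/2 ≈ 2.5000.
Reference: AP of size 4 gives K = 7/4 ≈ 1.7500; a fully generic set of size 4 gives K ≈ 2.5000.

|A| = 4, |A + A| = 10, K = 10/4 = 5/2.


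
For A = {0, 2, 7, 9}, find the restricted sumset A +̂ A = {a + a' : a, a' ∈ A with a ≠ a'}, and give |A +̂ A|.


Restricted sumset: A +̂ A = {a + a' : a ∈ A, a' ∈ A, a ≠ a'}.
Equivalently, take A + A and drop any sum 2a that is achievable ONLY as a + a for a ∈ A (i.e. sums representable only with equal summands).
Enumerate pairs (a, a') with a < a' (symmetric, so each unordered pair gives one sum; this covers all a ≠ a'):
  0 + 2 = 2
  0 + 7 = 7
  0 + 9 = 9
  2 + 7 = 9
  2 + 9 = 11
  7 + 9 = 16
Collected distinct sums: {2, 7, 9, 11, 16}
|A +̂ A| = 5
(Reference bound: |A +̂ A| ≥ 2|A| - 3 for |A| ≥ 2, with |A| = 4 giving ≥ 5.)

|A +̂ A| = 5


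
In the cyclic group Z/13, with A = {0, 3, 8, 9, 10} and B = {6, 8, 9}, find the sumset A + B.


Work in Z/13Z: reduce every sum a + b modulo 13.
Enumerate all 15 pairs:
a = 0: 0+6=6, 0+8=8, 0+9=9
a = 3: 3+6=9, 3+8=11, 3+9=12
a = 8: 8+6=1, 8+8=3, 8+9=4
a = 9: 9+6=2, 9+8=4, 9+9=5
a = 10: 10+6=3, 10+8=5, 10+9=6
Distinct residues collected: {1, 2, 3, 4, 5, 6, 8, 9, 11, 12}
|A + B| = 10 (out of 13 total residues).

A + B = {1, 2, 3, 4, 5, 6, 8, 9, 11, 12}


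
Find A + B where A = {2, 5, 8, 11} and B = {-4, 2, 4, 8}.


A + B = {a + b : a ∈ A, b ∈ B}.
Enumerate all |A|·|B| = 4·4 = 16 pairs (a, b) and collect distinct sums.
a = 2: 2+-4=-2, 2+2=4, 2+4=6, 2+8=10
a = 5: 5+-4=1, 5+2=7, 5+4=9, 5+8=13
a = 8: 8+-4=4, 8+2=10, 8+4=12, 8+8=16
a = 11: 11+-4=7, 11+2=13, 11+4=15, 11+8=19
Collecting distinct sums: A + B = {-2, 1, 4, 6, 7, 9, 10, 12, 13, 15, 16, 19}
|A + B| = 12

A + B = {-2, 1, 4, 6, 7, 9, 10, 12, 13, 15, 16, 19}


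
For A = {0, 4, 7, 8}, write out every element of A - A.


A - A = {a - a' : a, a' ∈ A}.
Compute a - a' for each ordered pair (a, a'):
a = 0: 0-0=0, 0-4=-4, 0-7=-7, 0-8=-8
a = 4: 4-0=4, 4-4=0, 4-7=-3, 4-8=-4
a = 7: 7-0=7, 7-4=3, 7-7=0, 7-8=-1
a = 8: 8-0=8, 8-4=4, 8-7=1, 8-8=0
Collecting distinct values (and noting 0 appears from a-a):
A - A = {-8, -7, -4, -3, -1, 0, 1, 3, 4, 7, 8}
|A - A| = 11

A - A = {-8, -7, -4, -3, -1, 0, 1, 3, 4, 7, 8}


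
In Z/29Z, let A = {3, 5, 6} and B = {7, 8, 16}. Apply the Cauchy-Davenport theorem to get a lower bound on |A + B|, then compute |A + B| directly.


Cauchy-Davenport: |A + B| ≥ min(p, |A| + |B| - 1) for A, B nonempty in Z/pZ.
|A| = 3, |B| = 3, p = 29.
CD lower bound = min(29, 3 + 3 - 1) = min(29, 5) = 5.
Compute A + B mod 29 directly:
a = 3: 3+7=10, 3+8=11, 3+16=19
a = 5: 5+7=12, 5+8=13, 5+16=21
a = 6: 6+7=13, 6+8=14, 6+16=22
A + B = {10, 11, 12, 13, 14, 19, 21, 22}, so |A + B| = 8.
Verify: 8 ≥ 5? Yes ✓.

CD lower bound = 5, actual |A + B| = 8.


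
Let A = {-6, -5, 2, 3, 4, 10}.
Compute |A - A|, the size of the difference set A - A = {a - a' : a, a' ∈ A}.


A - A = {a - a' : a, a' ∈ A}; |A| = 6.
Bounds: 2|A|-1 ≤ |A - A| ≤ |A|² - |A| + 1, i.e. 11 ≤ |A - A| ≤ 31.
Note: 0 ∈ A - A always (from a - a). The set is symmetric: if d ∈ A - A then -d ∈ A - A.
Enumerate nonzero differences d = a - a' with a > a' (then include -d):
Positive differences: {1, 2, 6, 7, 8, 9, 10, 15, 16}
Full difference set: {0} ∪ (positive diffs) ∪ (negative diffs).
|A - A| = 1 + 2·9 = 19 (matches direct enumeration: 19).

|A - A| = 19


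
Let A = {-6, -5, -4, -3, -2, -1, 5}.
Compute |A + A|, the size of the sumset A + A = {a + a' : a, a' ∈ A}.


A + A = {a + a' : a, a' ∈ A}; |A| = 7.
General bounds: 2|A| - 1 ≤ |A + A| ≤ |A|(|A|+1)/2, i.e. 13 ≤ |A + A| ≤ 28.
Lower bound 2|A|-1 is attained iff A is an arithmetic progression.
Enumerate sums a + a' for a ≤ a' (symmetric, so this suffices):
a = -6: -6+-6=-12, -6+-5=-11, -6+-4=-10, -6+-3=-9, -6+-2=-8, -6+-1=-7, -6+5=-1
a = -5: -5+-5=-10, -5+-4=-9, -5+-3=-8, -5+-2=-7, -5+-1=-6, -5+5=0
a = -4: -4+-4=-8, -4+-3=-7, -4+-2=-6, -4+-1=-5, -4+5=1
a = -3: -3+-3=-6, -3+-2=-5, -3+-1=-4, -3+5=2
a = -2: -2+-2=-4, -2+-1=-3, -2+5=3
a = -1: -1+-1=-2, -1+5=4
a = 5: 5+5=10
Distinct sums: {-12, -11, -10, -9, -8, -7, -6, -5, -4, -3, -2, -1, 0, 1, 2, 3, 4, 10}
|A + A| = 18

|A + A| = 18


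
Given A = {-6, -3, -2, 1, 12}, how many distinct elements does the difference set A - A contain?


A - A = {a - a' : a, a' ∈ A}; |A| = 5.
Bounds: 2|A|-1 ≤ |A - A| ≤ |A|² - |A| + 1, i.e. 9 ≤ |A - A| ≤ 21.
Note: 0 ∈ A - A always (from a - a). The set is symmetric: if d ∈ A - A then -d ∈ A - A.
Enumerate nonzero differences d = a - a' with a > a' (then include -d):
Positive differences: {1, 3, 4, 7, 11, 14, 15, 18}
Full difference set: {0} ∪ (positive diffs) ∪ (negative diffs).
|A - A| = 1 + 2·8 = 17 (matches direct enumeration: 17).

|A - A| = 17


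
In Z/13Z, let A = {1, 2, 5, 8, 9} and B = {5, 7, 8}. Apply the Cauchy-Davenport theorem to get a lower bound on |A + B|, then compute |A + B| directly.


Cauchy-Davenport: |A + B| ≥ min(p, |A| + |B| - 1) for A, B nonempty in Z/pZ.
|A| = 5, |B| = 3, p = 13.
CD lower bound = min(13, 5 + 3 - 1) = min(13, 7) = 7.
Compute A + B mod 13 directly:
a = 1: 1+5=6, 1+7=8, 1+8=9
a = 2: 2+5=7, 2+7=9, 2+8=10
a = 5: 5+5=10, 5+7=12, 5+8=0
a = 8: 8+5=0, 8+7=2, 8+8=3
a = 9: 9+5=1, 9+7=3, 9+8=4
A + B = {0, 1, 2, 3, 4, 6, 7, 8, 9, 10, 12}, so |A + B| = 11.
Verify: 11 ≥ 7? Yes ✓.

CD lower bound = 7, actual |A + B| = 11.


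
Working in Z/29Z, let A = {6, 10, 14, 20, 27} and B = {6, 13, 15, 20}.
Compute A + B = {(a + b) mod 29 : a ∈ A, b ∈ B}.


Work in Z/29Z: reduce every sum a + b modulo 29.
Enumerate all 20 pairs:
a = 6: 6+6=12, 6+13=19, 6+15=21, 6+20=26
a = 10: 10+6=16, 10+13=23, 10+15=25, 10+20=1
a = 14: 14+6=20, 14+13=27, 14+15=0, 14+20=5
a = 20: 20+6=26, 20+13=4, 20+15=6, 20+20=11
a = 27: 27+6=4, 27+13=11, 27+15=13, 27+20=18
Distinct residues collected: {0, 1, 4, 5, 6, 11, 12, 13, 16, 18, 19, 20, 21, 23, 25, 26, 27}
|A + B| = 17 (out of 29 total residues).

A + B = {0, 1, 4, 5, 6, 11, 12, 13, 16, 18, 19, 20, 21, 23, 25, 26, 27}


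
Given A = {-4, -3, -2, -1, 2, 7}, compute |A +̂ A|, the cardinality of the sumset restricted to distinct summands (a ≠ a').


Restricted sumset: A +̂ A = {a + a' : a ∈ A, a' ∈ A, a ≠ a'}.
Equivalently, take A + A and drop any sum 2a that is achievable ONLY as a + a for a ∈ A (i.e. sums representable only with equal summands).
Enumerate pairs (a, a') with a < a' (symmetric, so each unordered pair gives one sum; this covers all a ≠ a'):
  -4 + -3 = -7
  -4 + -2 = -6
  -4 + -1 = -5
  -4 + 2 = -2
  -4 + 7 = 3
  -3 + -2 = -5
  -3 + -1 = -4
  -3 + 2 = -1
  -3 + 7 = 4
  -2 + -1 = -3
  -2 + 2 = 0
  -2 + 7 = 5
  -1 + 2 = 1
  -1 + 7 = 6
  2 + 7 = 9
Collected distinct sums: {-7, -6, -5, -4, -3, -2, -1, 0, 1, 3, 4, 5, 6, 9}
|A +̂ A| = 14
(Reference bound: |A +̂ A| ≥ 2|A| - 3 for |A| ≥ 2, with |A| = 6 giving ≥ 9.)

|A +̂ A| = 14


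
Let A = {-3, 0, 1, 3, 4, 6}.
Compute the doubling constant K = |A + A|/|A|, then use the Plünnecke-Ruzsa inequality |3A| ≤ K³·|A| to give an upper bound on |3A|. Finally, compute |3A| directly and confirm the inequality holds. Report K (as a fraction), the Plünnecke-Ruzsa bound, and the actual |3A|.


|A| = 6.
Step 1: Compute A + A by enumerating all 36 pairs.
A + A = {-6, -3, -2, 0, 1, 2, 3, 4, 5, 6, 7, 8, 9, 10, 12}, so |A + A| = 15.
Step 2: Doubling constant K = |A + A|/|A| = 15/6 = 15/6 ≈ 2.5000.
Step 3: Plünnecke-Ruzsa gives |3A| ≤ K³·|A| = (2.5000)³ · 6 ≈ 93.7500.
Step 4: Compute 3A = A + A + A directly by enumerating all triples (a,b,c) ∈ A³; |3A| = 24.
Step 5: Check 24 ≤ 93.7500? Yes ✓.

K = 15/6, Plünnecke-Ruzsa bound K³|A| ≈ 93.7500, |3A| = 24, inequality holds.


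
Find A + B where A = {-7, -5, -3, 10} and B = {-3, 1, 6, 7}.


A + B = {a + b : a ∈ A, b ∈ B}.
Enumerate all |A|·|B| = 4·4 = 16 pairs (a, b) and collect distinct sums.
a = -7: -7+-3=-10, -7+1=-6, -7+6=-1, -7+7=0
a = -5: -5+-3=-8, -5+1=-4, -5+6=1, -5+7=2
a = -3: -3+-3=-6, -3+1=-2, -3+6=3, -3+7=4
a = 10: 10+-3=7, 10+1=11, 10+6=16, 10+7=17
Collecting distinct sums: A + B = {-10, -8, -6, -4, -2, -1, 0, 1, 2, 3, 4, 7, 11, 16, 17}
|A + B| = 15

A + B = {-10, -8, -6, -4, -2, -1, 0, 1, 2, 3, 4, 7, 11, 16, 17}


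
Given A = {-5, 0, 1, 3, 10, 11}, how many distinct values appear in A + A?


A + A = {a + a' : a, a' ∈ A}; |A| = 6.
General bounds: 2|A| - 1 ≤ |A + A| ≤ |A|(|A|+1)/2, i.e. 11 ≤ |A + A| ≤ 21.
Lower bound 2|A|-1 is attained iff A is an arithmetic progression.
Enumerate sums a + a' for a ≤ a' (symmetric, so this suffices):
a = -5: -5+-5=-10, -5+0=-5, -5+1=-4, -5+3=-2, -5+10=5, -5+11=6
a = 0: 0+0=0, 0+1=1, 0+3=3, 0+10=10, 0+11=11
a = 1: 1+1=2, 1+3=4, 1+10=11, 1+11=12
a = 3: 3+3=6, 3+10=13, 3+11=14
a = 10: 10+10=20, 10+11=21
a = 11: 11+11=22
Distinct sums: {-10, -5, -4, -2, 0, 1, 2, 3, 4, 5, 6, 10, 11, 12, 13, 14, 20, 21, 22}
|A + A| = 19

|A + A| = 19


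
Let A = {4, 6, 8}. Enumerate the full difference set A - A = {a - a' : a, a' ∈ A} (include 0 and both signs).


A - A = {a - a' : a, a' ∈ A}.
Compute a - a' for each ordered pair (a, a'):
a = 4: 4-4=0, 4-6=-2, 4-8=-4
a = 6: 6-4=2, 6-6=0, 6-8=-2
a = 8: 8-4=4, 8-6=2, 8-8=0
Collecting distinct values (and noting 0 appears from a-a):
A - A = {-4, -2, 0, 2, 4}
|A - A| = 5

A - A = {-4, -2, 0, 2, 4}


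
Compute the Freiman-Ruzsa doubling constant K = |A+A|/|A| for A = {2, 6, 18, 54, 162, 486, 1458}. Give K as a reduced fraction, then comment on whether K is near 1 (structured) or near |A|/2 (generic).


|A| = 7.
Compute A + A by enumerating all 49 pairs.
A + A = {4, 8, 12, 20, 24, 36, 56, 60, 72, 108, 164, 168, 180, 216, 324, 488, 492, 504, 540, 648, 972, 1460, 1464, 1476, 1512, 1620, 1944, 2916}, so |A + A| = 28.
K = |A + A| / |A| = 28/7 = 4/1 ≈ 4.0000.
Reference: AP of size 7 gives K = 13/7 ≈ 1.8571; a fully generic set of size 7 gives K ≈ 4.0000.

|A| = 7, |A + A| = 28, K = 28/7 = 4/1.


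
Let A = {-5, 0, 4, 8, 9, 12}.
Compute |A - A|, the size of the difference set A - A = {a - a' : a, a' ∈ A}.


A - A = {a - a' : a, a' ∈ A}; |A| = 6.
Bounds: 2|A|-1 ≤ |A - A| ≤ |A|² - |A| + 1, i.e. 11 ≤ |A - A| ≤ 31.
Note: 0 ∈ A - A always (from a - a). The set is symmetric: if d ∈ A - A then -d ∈ A - A.
Enumerate nonzero differences d = a - a' with a > a' (then include -d):
Positive differences: {1, 3, 4, 5, 8, 9, 12, 13, 14, 17}
Full difference set: {0} ∪ (positive diffs) ∪ (negative diffs).
|A - A| = 1 + 2·10 = 21 (matches direct enumeration: 21).

|A - A| = 21


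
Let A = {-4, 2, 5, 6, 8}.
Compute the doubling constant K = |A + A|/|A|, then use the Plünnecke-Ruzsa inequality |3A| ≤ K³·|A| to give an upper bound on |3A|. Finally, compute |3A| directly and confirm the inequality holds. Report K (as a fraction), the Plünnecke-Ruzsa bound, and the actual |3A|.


|A| = 5.
Step 1: Compute A + A by enumerating all 25 pairs.
A + A = {-8, -2, 1, 2, 4, 7, 8, 10, 11, 12, 13, 14, 16}, so |A + A| = 13.
Step 2: Doubling constant K = |A + A|/|A| = 13/5 = 13/5 ≈ 2.6000.
Step 3: Plünnecke-Ruzsa gives |3A| ≤ K³·|A| = (2.6000)³ · 5 ≈ 87.8800.
Step 4: Compute 3A = A + A + A directly by enumerating all triples (a,b,c) ∈ A³; |3A| = 24.
Step 5: Check 24 ≤ 87.8800? Yes ✓.

K = 13/5, Plünnecke-Ruzsa bound K³|A| ≈ 87.8800, |3A| = 24, inequality holds.


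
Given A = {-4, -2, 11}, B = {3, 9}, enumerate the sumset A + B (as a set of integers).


A + B = {a + b : a ∈ A, b ∈ B}.
Enumerate all |A|·|B| = 3·2 = 6 pairs (a, b) and collect distinct sums.
a = -4: -4+3=-1, -4+9=5
a = -2: -2+3=1, -2+9=7
a = 11: 11+3=14, 11+9=20
Collecting distinct sums: A + B = {-1, 1, 5, 7, 14, 20}
|A + B| = 6

A + B = {-1, 1, 5, 7, 14, 20}


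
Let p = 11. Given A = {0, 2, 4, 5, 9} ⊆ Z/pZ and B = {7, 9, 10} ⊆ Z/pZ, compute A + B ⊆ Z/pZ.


Work in Z/11Z: reduce every sum a + b modulo 11.
Enumerate all 15 pairs:
a = 0: 0+7=7, 0+9=9, 0+10=10
a = 2: 2+7=9, 2+9=0, 2+10=1
a = 4: 4+7=0, 4+9=2, 4+10=3
a = 5: 5+7=1, 5+9=3, 5+10=4
a = 9: 9+7=5, 9+9=7, 9+10=8
Distinct residues collected: {0, 1, 2, 3, 4, 5, 7, 8, 9, 10}
|A + B| = 10 (out of 11 total residues).

A + B = {0, 1, 2, 3, 4, 5, 7, 8, 9, 10}


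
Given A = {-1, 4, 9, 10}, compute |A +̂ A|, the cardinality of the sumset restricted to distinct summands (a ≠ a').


Restricted sumset: A +̂ A = {a + a' : a ∈ A, a' ∈ A, a ≠ a'}.
Equivalently, take A + A and drop any sum 2a that is achievable ONLY as a + a for a ∈ A (i.e. sums representable only with equal summands).
Enumerate pairs (a, a') with a < a' (symmetric, so each unordered pair gives one sum; this covers all a ≠ a'):
  -1 + 4 = 3
  -1 + 9 = 8
  -1 + 10 = 9
  4 + 9 = 13
  4 + 10 = 14
  9 + 10 = 19
Collected distinct sums: {3, 8, 9, 13, 14, 19}
|A +̂ A| = 6
(Reference bound: |A +̂ A| ≥ 2|A| - 3 for |A| ≥ 2, with |A| = 4 giving ≥ 5.)

|A +̂ A| = 6


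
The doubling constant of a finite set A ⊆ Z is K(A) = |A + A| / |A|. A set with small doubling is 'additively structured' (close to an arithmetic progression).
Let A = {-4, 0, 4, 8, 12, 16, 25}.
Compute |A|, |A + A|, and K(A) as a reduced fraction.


|A| = 7.
Compute A + A by enumerating all 49 pairs.
A + A = {-8, -4, 0, 4, 8, 12, 16, 20, 21, 24, 25, 28, 29, 32, 33, 37, 41, 50}, so |A + A| = 18.
K = |A + A| / |A| = 18/7 (already in lowest terms) ≈ 2.5714.
Reference: AP of size 7 gives K = 13/7 ≈ 1.8571; a fully generic set of size 7 gives K ≈ 4.0000.

|A| = 7, |A + A| = 18, K = 18/7.


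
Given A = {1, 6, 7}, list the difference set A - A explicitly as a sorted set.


A - A = {a - a' : a, a' ∈ A}.
Compute a - a' for each ordered pair (a, a'):
a = 1: 1-1=0, 1-6=-5, 1-7=-6
a = 6: 6-1=5, 6-6=0, 6-7=-1
a = 7: 7-1=6, 7-6=1, 7-7=0
Collecting distinct values (and noting 0 appears from a-a):
A - A = {-6, -5, -1, 0, 1, 5, 6}
|A - A| = 7

A - A = {-6, -5, -1, 0, 1, 5, 6}


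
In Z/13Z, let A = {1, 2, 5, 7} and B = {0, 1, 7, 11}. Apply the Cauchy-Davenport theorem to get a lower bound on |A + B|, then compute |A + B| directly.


Cauchy-Davenport: |A + B| ≥ min(p, |A| + |B| - 1) for A, B nonempty in Z/pZ.
|A| = 4, |B| = 4, p = 13.
CD lower bound = min(13, 4 + 4 - 1) = min(13, 7) = 7.
Compute A + B mod 13 directly:
a = 1: 1+0=1, 1+1=2, 1+7=8, 1+11=12
a = 2: 2+0=2, 2+1=3, 2+7=9, 2+11=0
a = 5: 5+0=5, 5+1=6, 5+7=12, 5+11=3
a = 7: 7+0=7, 7+1=8, 7+7=1, 7+11=5
A + B = {0, 1, 2, 3, 5, 6, 7, 8, 9, 12}, so |A + B| = 10.
Verify: 10 ≥ 7? Yes ✓.

CD lower bound = 7, actual |A + B| = 10.


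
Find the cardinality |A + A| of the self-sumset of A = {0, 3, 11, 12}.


A + A = {a + a' : a, a' ∈ A}; |A| = 4.
General bounds: 2|A| - 1 ≤ |A + A| ≤ |A|(|A|+1)/2, i.e. 7 ≤ |A + A| ≤ 10.
Lower bound 2|A|-1 is attained iff A is an arithmetic progression.
Enumerate sums a + a' for a ≤ a' (symmetric, so this suffices):
a = 0: 0+0=0, 0+3=3, 0+11=11, 0+12=12
a = 3: 3+3=6, 3+11=14, 3+12=15
a = 11: 11+11=22, 11+12=23
a = 12: 12+12=24
Distinct sums: {0, 3, 6, 11, 12, 14, 15, 22, 23, 24}
|A + A| = 10

|A + A| = 10


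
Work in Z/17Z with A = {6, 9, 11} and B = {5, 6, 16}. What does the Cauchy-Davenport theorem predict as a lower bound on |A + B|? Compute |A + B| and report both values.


Cauchy-Davenport: |A + B| ≥ min(p, |A| + |B| - 1) for A, B nonempty in Z/pZ.
|A| = 3, |B| = 3, p = 17.
CD lower bound = min(17, 3 + 3 - 1) = min(17, 5) = 5.
Compute A + B mod 17 directly:
a = 6: 6+5=11, 6+6=12, 6+16=5
a = 9: 9+5=14, 9+6=15, 9+16=8
a = 11: 11+5=16, 11+6=0, 11+16=10
A + B = {0, 5, 8, 10, 11, 12, 14, 15, 16}, so |A + B| = 9.
Verify: 9 ≥ 5? Yes ✓.

CD lower bound = 5, actual |A + B| = 9.


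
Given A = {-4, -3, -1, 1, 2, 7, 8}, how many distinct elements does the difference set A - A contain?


A - A = {a - a' : a, a' ∈ A}; |A| = 7.
Bounds: 2|A|-1 ≤ |A - A| ≤ |A|² - |A| + 1, i.e. 13 ≤ |A - A| ≤ 43.
Note: 0 ∈ A - A always (from a - a). The set is symmetric: if d ∈ A - A then -d ∈ A - A.
Enumerate nonzero differences d = a - a' with a > a' (then include -d):
Positive differences: {1, 2, 3, 4, 5, 6, 7, 8, 9, 10, 11, 12}
Full difference set: {0} ∪ (positive diffs) ∪ (negative diffs).
|A - A| = 1 + 2·12 = 25 (matches direct enumeration: 25).

|A - A| = 25


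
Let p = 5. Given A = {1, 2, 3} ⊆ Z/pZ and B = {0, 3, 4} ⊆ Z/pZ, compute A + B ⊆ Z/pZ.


Work in Z/5Z: reduce every sum a + b modulo 5.
Enumerate all 9 pairs:
a = 1: 1+0=1, 1+3=4, 1+4=0
a = 2: 2+0=2, 2+3=0, 2+4=1
a = 3: 3+0=3, 3+3=1, 3+4=2
Distinct residues collected: {0, 1, 2, 3, 4}
|A + B| = 5 (out of 5 total residues).

A + B = {0, 1, 2, 3, 4}


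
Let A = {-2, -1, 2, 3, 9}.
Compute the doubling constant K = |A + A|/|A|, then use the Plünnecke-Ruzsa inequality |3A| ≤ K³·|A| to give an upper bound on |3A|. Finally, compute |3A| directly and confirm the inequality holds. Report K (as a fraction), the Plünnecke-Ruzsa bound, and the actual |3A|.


|A| = 5.
Step 1: Compute A + A by enumerating all 25 pairs.
A + A = {-4, -3, -2, 0, 1, 2, 4, 5, 6, 7, 8, 11, 12, 18}, so |A + A| = 14.
Step 2: Doubling constant K = |A + A|/|A| = 14/5 = 14/5 ≈ 2.8000.
Step 3: Plünnecke-Ruzsa gives |3A| ≤ K³·|A| = (2.8000)³ · 5 ≈ 109.7600.
Step 4: Compute 3A = A + A + A directly by enumerating all triples (a,b,c) ∈ A³; |3A| = 26.
Step 5: Check 26 ≤ 109.7600? Yes ✓.

K = 14/5, Plünnecke-Ruzsa bound K³|A| ≈ 109.7600, |3A| = 26, inequality holds.


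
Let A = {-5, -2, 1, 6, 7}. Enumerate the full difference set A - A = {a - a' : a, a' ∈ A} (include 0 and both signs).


A - A = {a - a' : a, a' ∈ A}.
Compute a - a' for each ordered pair (a, a'):
a = -5: -5--5=0, -5--2=-3, -5-1=-6, -5-6=-11, -5-7=-12
a = -2: -2--5=3, -2--2=0, -2-1=-3, -2-6=-8, -2-7=-9
a = 1: 1--5=6, 1--2=3, 1-1=0, 1-6=-5, 1-7=-6
a = 6: 6--5=11, 6--2=8, 6-1=5, 6-6=0, 6-7=-1
a = 7: 7--5=12, 7--2=9, 7-1=6, 7-6=1, 7-7=0
Collecting distinct values (and noting 0 appears from a-a):
A - A = {-12, -11, -9, -8, -6, -5, -3, -1, 0, 1, 3, 5, 6, 8, 9, 11, 12}
|A - A| = 17

A - A = {-12, -11, -9, -8, -6, -5, -3, -1, 0, 1, 3, 5, 6, 8, 9, 11, 12}


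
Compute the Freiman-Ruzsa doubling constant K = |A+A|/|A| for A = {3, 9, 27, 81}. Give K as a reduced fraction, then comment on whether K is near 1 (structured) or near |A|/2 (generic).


|A| = 4.
Compute A + A by enumerating all 16 pairs.
A + A = {6, 12, 18, 30, 36, 54, 84, 90, 108, 162}, so |A + A| = 10.
K = |A + A| / |A| = 10/4 = 5/2 ≈ 2.5000.
Reference: AP of size 4 gives K = 7/4 ≈ 1.7500; a fully generic set of size 4 gives K ≈ 2.5000.

|A| = 4, |A + A| = 10, K = 10/4 = 5/2.


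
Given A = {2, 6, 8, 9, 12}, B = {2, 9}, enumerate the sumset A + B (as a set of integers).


A + B = {a + b : a ∈ A, b ∈ B}.
Enumerate all |A|·|B| = 5·2 = 10 pairs (a, b) and collect distinct sums.
a = 2: 2+2=4, 2+9=11
a = 6: 6+2=8, 6+9=15
a = 8: 8+2=10, 8+9=17
a = 9: 9+2=11, 9+9=18
a = 12: 12+2=14, 12+9=21
Collecting distinct sums: A + B = {4, 8, 10, 11, 14, 15, 17, 18, 21}
|A + B| = 9

A + B = {4, 8, 10, 11, 14, 15, 17, 18, 21}


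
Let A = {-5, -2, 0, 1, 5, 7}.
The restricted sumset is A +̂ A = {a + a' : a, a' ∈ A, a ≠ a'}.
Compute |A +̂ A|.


Restricted sumset: A +̂ A = {a + a' : a ∈ A, a' ∈ A, a ≠ a'}.
Equivalently, take A + A and drop any sum 2a that is achievable ONLY as a + a for a ∈ A (i.e. sums representable only with equal summands).
Enumerate pairs (a, a') with a < a' (symmetric, so each unordered pair gives one sum; this covers all a ≠ a'):
  -5 + -2 = -7
  -5 + 0 = -5
  -5 + 1 = -4
  -5 + 5 = 0
  -5 + 7 = 2
  -2 + 0 = -2
  -2 + 1 = -1
  -2 + 5 = 3
  -2 + 7 = 5
  0 + 1 = 1
  0 + 5 = 5
  0 + 7 = 7
  1 + 5 = 6
  1 + 7 = 8
  5 + 7 = 12
Collected distinct sums: {-7, -5, -4, -2, -1, 0, 1, 2, 3, 5, 6, 7, 8, 12}
|A +̂ A| = 14
(Reference bound: |A +̂ A| ≥ 2|A| - 3 for |A| ≥ 2, with |A| = 6 giving ≥ 9.)

|A +̂ A| = 14


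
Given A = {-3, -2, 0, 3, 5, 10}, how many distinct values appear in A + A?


A + A = {a + a' : a, a' ∈ A}; |A| = 6.
General bounds: 2|A| - 1 ≤ |A + A| ≤ |A|(|A|+1)/2, i.e. 11 ≤ |A + A| ≤ 21.
Lower bound 2|A|-1 is attained iff A is an arithmetic progression.
Enumerate sums a + a' for a ≤ a' (symmetric, so this suffices):
a = -3: -3+-3=-6, -3+-2=-5, -3+0=-3, -3+3=0, -3+5=2, -3+10=7
a = -2: -2+-2=-4, -2+0=-2, -2+3=1, -2+5=3, -2+10=8
a = 0: 0+0=0, 0+3=3, 0+5=5, 0+10=10
a = 3: 3+3=6, 3+5=8, 3+10=13
a = 5: 5+5=10, 5+10=15
a = 10: 10+10=20
Distinct sums: {-6, -5, -4, -3, -2, 0, 1, 2, 3, 5, 6, 7, 8, 10, 13, 15, 20}
|A + A| = 17

|A + A| = 17


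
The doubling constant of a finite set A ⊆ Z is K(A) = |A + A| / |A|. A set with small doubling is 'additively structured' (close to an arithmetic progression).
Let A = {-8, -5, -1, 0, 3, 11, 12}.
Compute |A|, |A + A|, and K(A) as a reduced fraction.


|A| = 7.
Compute A + A by enumerating all 49 pairs.
A + A = {-16, -13, -10, -9, -8, -6, -5, -2, -1, 0, 2, 3, 4, 6, 7, 10, 11, 12, 14, 15, 22, 23, 24}, so |A + A| = 23.
K = |A + A| / |A| = 23/7 (already in lowest terms) ≈ 3.2857.
Reference: AP of size 7 gives K = 13/7 ≈ 1.8571; a fully generic set of size 7 gives K ≈ 4.0000.

|A| = 7, |A + A| = 23, K = 23/7.


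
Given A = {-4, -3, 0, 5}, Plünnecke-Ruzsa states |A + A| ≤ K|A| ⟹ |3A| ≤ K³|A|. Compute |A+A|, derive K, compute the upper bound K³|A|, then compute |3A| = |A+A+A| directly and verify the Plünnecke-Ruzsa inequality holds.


|A| = 4.
Step 1: Compute A + A by enumerating all 16 pairs.
A + A = {-8, -7, -6, -4, -3, 0, 1, 2, 5, 10}, so |A + A| = 10.
Step 2: Doubling constant K = |A + A|/|A| = 10/4 = 10/4 ≈ 2.5000.
Step 3: Plünnecke-Ruzsa gives |3A| ≤ K³·|A| = (2.5000)³ · 4 ≈ 62.5000.
Step 4: Compute 3A = A + A + A directly by enumerating all triples (a,b,c) ∈ A³; |3A| = 19.
Step 5: Check 19 ≤ 62.5000? Yes ✓.

K = 10/4, Plünnecke-Ruzsa bound K³|A| ≈ 62.5000, |3A| = 19, inequality holds.


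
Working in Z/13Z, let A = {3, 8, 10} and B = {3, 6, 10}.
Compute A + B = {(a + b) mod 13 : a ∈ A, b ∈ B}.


Work in Z/13Z: reduce every sum a + b modulo 13.
Enumerate all 9 pairs:
a = 3: 3+3=6, 3+6=9, 3+10=0
a = 8: 8+3=11, 8+6=1, 8+10=5
a = 10: 10+3=0, 10+6=3, 10+10=7
Distinct residues collected: {0, 1, 3, 5, 6, 7, 9, 11}
|A + B| = 8 (out of 13 total residues).

A + B = {0, 1, 3, 5, 6, 7, 9, 11}


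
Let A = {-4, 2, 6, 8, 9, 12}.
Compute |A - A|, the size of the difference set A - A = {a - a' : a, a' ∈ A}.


A - A = {a - a' : a, a' ∈ A}; |A| = 6.
Bounds: 2|A|-1 ≤ |A - A| ≤ |A|² - |A| + 1, i.e. 11 ≤ |A - A| ≤ 31.
Note: 0 ∈ A - A always (from a - a). The set is symmetric: if d ∈ A - A then -d ∈ A - A.
Enumerate nonzero differences d = a - a' with a > a' (then include -d):
Positive differences: {1, 2, 3, 4, 6, 7, 10, 12, 13, 16}
Full difference set: {0} ∪ (positive diffs) ∪ (negative diffs).
|A - A| = 1 + 2·10 = 21 (matches direct enumeration: 21).

|A - A| = 21


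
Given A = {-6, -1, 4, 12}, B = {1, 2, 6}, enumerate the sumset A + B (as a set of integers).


A + B = {a + b : a ∈ A, b ∈ B}.
Enumerate all |A|·|B| = 4·3 = 12 pairs (a, b) and collect distinct sums.
a = -6: -6+1=-5, -6+2=-4, -6+6=0
a = -1: -1+1=0, -1+2=1, -1+6=5
a = 4: 4+1=5, 4+2=6, 4+6=10
a = 12: 12+1=13, 12+2=14, 12+6=18
Collecting distinct sums: A + B = {-5, -4, 0, 1, 5, 6, 10, 13, 14, 18}
|A + B| = 10

A + B = {-5, -4, 0, 1, 5, 6, 10, 13, 14, 18}
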